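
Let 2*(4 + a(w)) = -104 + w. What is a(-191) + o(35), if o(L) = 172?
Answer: 41/2 ≈ 20.500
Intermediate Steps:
a(w) = -56 + w/2 (a(w) = -4 + (-104 + w)/2 = -4 + (-52 + w/2) = -56 + w/2)
a(-191) + o(35) = (-56 + (½)*(-191)) + 172 = (-56 - 191/2) + 172 = -303/2 + 172 = 41/2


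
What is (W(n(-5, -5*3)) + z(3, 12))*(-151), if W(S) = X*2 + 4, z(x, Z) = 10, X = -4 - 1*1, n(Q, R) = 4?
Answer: -604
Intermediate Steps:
X = -5 (X = -4 - 1 = -5)
W(S) = -6 (W(S) = -5*2 + 4 = -10 + 4 = -6)
(W(n(-5, -5*3)) + z(3, 12))*(-151) = (-6 + 10)*(-151) = 4*(-151) = -604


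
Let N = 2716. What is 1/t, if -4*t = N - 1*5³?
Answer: -4/2591 ≈ -0.0015438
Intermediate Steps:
t = -2591/4 (t = -(2716 - 1*5³)/4 = -(2716 - 1*125)/4 = -(2716 - 125)/4 = -¼*2591 = -2591/4 ≈ -647.75)
1/t = 1/(-2591/4) = -4/2591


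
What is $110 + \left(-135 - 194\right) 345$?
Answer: $-113395$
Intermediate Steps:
$110 + \left(-135 - 194\right) 345 = 110 - 113505 = -113395$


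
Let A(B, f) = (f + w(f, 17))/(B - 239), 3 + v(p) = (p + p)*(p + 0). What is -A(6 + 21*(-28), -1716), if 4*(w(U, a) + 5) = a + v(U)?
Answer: 2941221/1642 ≈ 1791.2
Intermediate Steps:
v(p) = -3 + 2*p² (v(p) = -3 + (p + p)*(p + 0) = -3 + (2*p)*p = -3 + 2*p²)
w(U, a) = -23/4 + U²/2 + a/4 (w(U, a) = -5 + (a + (-3 + 2*U²))/4 = -5 + (-3 + a + 2*U²)/4 = -5 + (-¾ + U²/2 + a/4) = -23/4 + U²/2 + a/4)
A(B, f) = (-3/2 + f + f²/2)/(-239 + B) (A(B, f) = (f + (-23/4 + f²/2 + (¼)*17))/(B - 239) = (f + (-23/4 + f²/2 + 17/4))/(-239 + B) = (f + (-3/2 + f²/2))/(-239 + B) = (-3/2 + f + f²/2)/(-239 + B))
-A(6 + 21*(-28), -1716) = -(-3 + (-1716)² + 2*(-1716))/(2*(-239 + (6 + 21*(-28)))) = -(-3 + 2944656 - 3432)/(2*(-239 + (6 - 588))) = -2941221/(2*(-239 - 582)) = -2941221/(2*(-821)) = -(-1)*2941221/(2*821) = -1*(-2941221/1642) = 2941221/1642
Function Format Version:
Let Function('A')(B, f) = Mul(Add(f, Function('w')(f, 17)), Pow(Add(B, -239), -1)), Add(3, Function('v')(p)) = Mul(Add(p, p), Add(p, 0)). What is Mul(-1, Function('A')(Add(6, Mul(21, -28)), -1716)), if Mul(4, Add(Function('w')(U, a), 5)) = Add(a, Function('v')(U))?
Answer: Rational(2941221, 1642) ≈ 1791.2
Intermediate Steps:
Function('v')(p) = Add(-3, Mul(2, Pow(p, 2))) (Function('v')(p) = Add(-3, Mul(Add(p, p), Add(p, 0))) = Add(-3, Mul(Mul(2, p), p)) = Add(-3, Mul(2, Pow(p, 2))))
Function('w')(U, a) = Add(Rational(-23, 4), Mul(Rational(1, 2), Pow(U, 2)), Mul(Rational(1, 4), a)) (Function('w')(U, a) = Add(-5, Mul(Rational(1, 4), Add(a, Add(-3, Mul(2, Pow(U, 2)))))) = Add(-5, Mul(Rational(1, 4), Add(-3, a, Mul(2, Pow(U, 2))))) = Add(-5, Add(Rational(-3, 4), Mul(Rational(1, 2), Pow(U, 2)), Mul(Rational(1, 4), a))) = Add(Rational(-23, 4), Mul(Rational(1, 2), Pow(U, 2)), Mul(Rational(1, 4), a)))
Function('A')(B, f) = Mul(Pow(Add(-239, B), -1), Add(Rational(-3, 2), f, Mul(Rational(1, 2), Pow(f, 2)))) (Function('A')(B, f) = Mul(Add(f, Add(Rational(-23, 4), Mul(Rational(1, 2), Pow(f, 2)), Mul(Rational(1, 4), 17))), Pow(Add(B, -239), -1)) = Mul(Add(f, Add(Rational(-23, 4), Mul(Rational(1, 2), Pow(f, 2)), Rational(17, 4))), Pow(Add(-239, B), -1)) = Mul(Add(f, Add(Rational(-3, 2), Mul(Rational(1, 2), Pow(f, 2)))), Pow(Add(-239, B), -1)) = Mul(Add(Rational(-3, 2), f, Mul(Rational(1, 2), Pow(f, 2))), Pow(Add(-239, B), -1)) = Mul(Pow(Add(-239, B), -1), Add(Rational(-3, 2), f, Mul(Rational(1, 2), Pow(f, 2)))))
Mul(-1, Function('A')(Add(6, Mul(21, -28)), -1716)) = Mul(-1, Mul(Rational(1, 2), Pow(Add(-239, Add(6, Mul(21, -28))), -1), Add(-3, Pow(-1716, 2), Mul(2, -1716)))) = Mul(-1, Mul(Rational(1, 2), Pow(Add(-239, Add(6, -588)), -1), Add(-3, 2944656, -3432))) = Mul(-1, Mul(Rational(1, 2), Pow(Add(-239, -582), -1), 2941221)) = Mul(-1, Mul(Rational(1, 2), Pow(-821, -1), 2941221)) = Mul(-1, Mul(Rational(1, 2), Rational(-1, 821), 2941221)) = Mul(-1, Rational(-2941221, 1642)) = Rational(2941221, 1642)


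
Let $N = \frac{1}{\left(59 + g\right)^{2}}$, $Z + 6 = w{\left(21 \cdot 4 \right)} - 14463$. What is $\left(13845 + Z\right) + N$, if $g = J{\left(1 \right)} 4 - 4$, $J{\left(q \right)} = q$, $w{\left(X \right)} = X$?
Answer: $- \frac{1879739}{3481} \approx -540.0$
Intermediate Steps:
$Z = -14385$ ($Z = -6 + \left(21 \cdot 4 - 14463\right) = -6 + \left(84 - 14463\right) = -6 - 14379 = -14385$)
$g = 0$ ($g = 1 \cdot 4 - 4 = 4 - 4 = 0$)
$N = \frac{1}{3481}$ ($N = \frac{1}{\left(59 + 0\right)^{2}} = \frac{1}{59^{2}} = \frac{1}{3481} \approx 0.00028727$)
$\left(13845 + Z\right) + N = \left(13845 - 14385\right) + \frac{1}{3481} = -540 + \frac{1}{3481} = - \frac{1879739}{3481}$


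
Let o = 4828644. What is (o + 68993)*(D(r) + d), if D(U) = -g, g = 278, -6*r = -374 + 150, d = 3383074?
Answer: 16567706853052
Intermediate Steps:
r = 112/3 (r = -(-374 + 150)/6 = -⅙*(-224) = 112/3 ≈ 37.333)
D(U) = -278 (D(U) = -1*278 = -278)
(o + 68993)*(D(r) + d) = (4828644 + 68993)*(-278 + 3383074) = 4897637*3382796 = 16567706853052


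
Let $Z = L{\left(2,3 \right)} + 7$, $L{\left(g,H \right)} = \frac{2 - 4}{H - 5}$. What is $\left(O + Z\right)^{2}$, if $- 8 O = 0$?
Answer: $64$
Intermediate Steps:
$O = 0$ ($O = \left(- \frac{1}{8}\right) 0 = 0$)
$L{\left(g,H \right)} = - \frac{2}{-5 + H}$
$Z = 8$ ($Z = - \frac{2}{-5 + 3} + 7 = - \frac{2}{-2} + 7 = \left(-2\right) \left(- \frac{1}{2}\right) + 7 = 1 + 7 = 8$)
$\left(O + Z\right)^{2} = \left(0 + 8\right)^{2} = 8^{2} = 64$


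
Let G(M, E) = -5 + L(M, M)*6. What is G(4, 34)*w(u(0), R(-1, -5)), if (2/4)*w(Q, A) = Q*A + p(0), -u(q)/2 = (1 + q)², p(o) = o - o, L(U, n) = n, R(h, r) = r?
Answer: 380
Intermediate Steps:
p(o) = 0
u(q) = -2*(1 + q)²
G(M, E) = -5 + 6*M (G(M, E) = -5 + M*6 = -5 + 6*M)
w(Q, A) = 2*A*Q (w(Q, A) = 2*(Q*A + 0) = 2*(A*Q + 0) = 2*(A*Q) = 2*A*Q)
G(4, 34)*w(u(0), R(-1, -5)) = (-5 + 6*4)*(2*(-5)*(-2*(1 + 0)²)) = (-5 + 24)*(2*(-5)*(-2*1²)) = 19*(2*(-5)*(-2*1)) = 19*(2*(-5)*(-2)) = 19*20 = 380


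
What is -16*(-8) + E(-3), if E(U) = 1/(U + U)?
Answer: 767/6 ≈ 127.83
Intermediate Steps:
E(U) = 1/(2*U)
-16*(-8) + E(-3) = -16*(-8) + (½)/(-3) = 128 + (½)*(-⅓) = 128 - ⅙ = 767/6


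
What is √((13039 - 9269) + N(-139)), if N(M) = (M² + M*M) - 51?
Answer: √42361 ≈ 205.82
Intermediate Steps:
N(M) = -51 + 2*M² (N(M) = (M² + M²) - 51 = 2*M² - 51 = -51 + 2*M²)
√((13039 - 9269) + N(-139)) = √((13039 - 9269) + (-51 + 2*(-139)²)) = √(3770 + (-51 + 2*19321)) = √(3770 + (-51 + 38642)) = √(3770 + 38591) = √42361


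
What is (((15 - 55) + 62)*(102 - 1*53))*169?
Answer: 182182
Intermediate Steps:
(((15 - 55) + 62)*(102 - 1*53))*169 = ((-40 + 62)*(102 - 53))*169 = (22*49)*169 = 1078*169 = 182182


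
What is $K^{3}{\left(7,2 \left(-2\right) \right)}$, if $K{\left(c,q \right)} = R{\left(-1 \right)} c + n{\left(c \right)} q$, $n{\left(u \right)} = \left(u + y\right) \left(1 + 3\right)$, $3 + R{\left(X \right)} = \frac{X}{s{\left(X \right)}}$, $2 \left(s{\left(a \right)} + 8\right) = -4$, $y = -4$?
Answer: $- \frac{318611987}{1000} \approx -3.1861 \cdot 10^{5}$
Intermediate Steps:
$s{\left(a \right)} = -10$ ($s{\left(a \right)} = -8 + \frac{1}{2} \left(-4\right) = -8 - 2 = -10$)
$R{\left(X \right)} = -3 - \frac{X}{10}$ ($R{\left(X \right)} = -3 + \frac{X}{-10} = -3 + X \left(- \frac{1}{10}\right) = -3 - \frac{X}{10}$)
$n{\left(u \right)} = -16 + 4 u$ ($n{\left(u \right)} = \left(u - 4\right) \left(1 + 3\right) = \left(-4 + u\right) 4 = -16 + 4 u$)
$K{\left(c,q \right)} = - \frac{29 c}{10} + q \left(-16 + 4 c\right)$ ($K{\left(c,q \right)} = \left(-3 - - \frac{1}{10}\right) c + \left(-16 + 4 c\right) q = \left(-3 + \frac{1}{10}\right) c + q \left(-16 + 4 c\right) = - \frac{29 c}{10} + q \left(-16 + 4 c\right)$)
$K^{3}{\left(7,2 \left(-2\right) \right)} = \left(\left(- \frac{29}{10}\right) 7 + 4 \cdot 2 \left(-2\right) \left(-4 + 7\right)\right)^{3} = \left(- \frac{203}{10} + 4 \left(-4\right) 3\right)^{3} = \left(- \frac{203}{10} - 48\right)^{3} = \left(- \frac{683}{10}\right)^{3} = - \frac{318611987}{1000}$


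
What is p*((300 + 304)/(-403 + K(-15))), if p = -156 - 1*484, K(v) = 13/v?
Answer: 2899200/3029 ≈ 957.15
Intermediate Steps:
p = -640 (p = -156 - 484 = -640)
p*((300 + 304)/(-403 + K(-15))) = -640*(300 + 304)/(-403 + 13/(-15)) = -386560/(-403 + 13*(-1/15)) = -386560/(-403 - 13/15) = -386560/(-6058/15) = -386560*(-15)/6058 = -640*(-4530/3029) = 2899200/3029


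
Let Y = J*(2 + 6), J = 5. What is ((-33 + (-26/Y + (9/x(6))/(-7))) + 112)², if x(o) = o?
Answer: 119661721/19600 ≈ 6105.2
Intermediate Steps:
Y = 40 (Y = 5*(2 + 6) = 5*8 = 40)
((-33 + (-26/Y + (9/x(6))/(-7))) + 112)² = ((-33 + (-26/40 + (9/6)/(-7))) + 112)² = ((-33 + (-26*1/40 + (9*(⅙))*(-⅐))) + 112)² = ((-33 + (-13/20 + (3/2)*(-⅐))) + 112)² = ((-33 + (-13/20 - 3/14)) + 112)² = ((-33 - 121/140) + 112)² = (-4741/140 + 112)² = (10939/140)² = 119661721/19600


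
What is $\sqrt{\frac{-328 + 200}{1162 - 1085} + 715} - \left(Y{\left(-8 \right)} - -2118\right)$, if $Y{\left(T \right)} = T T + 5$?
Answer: $-2187 + \frac{3 \sqrt{469931}}{77} \approx -2160.3$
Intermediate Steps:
$Y{\left(T \right)} = 5 + T^{2}$ ($Y{\left(T \right)} = T^{2} + 5 = 5 + T^{2}$)
$\sqrt{\frac{-328 + 200}{1162 - 1085} + 715} - \left(Y{\left(-8 \right)} - -2118\right) = \sqrt{\frac{-328 + 200}{1162 - 1085} + 715} - \left(\left(5 + \left(-8\right)^{2}\right) - -2118\right) = \sqrt{- \frac{128}{77} + 715} - \left(\left(5 + 64\right) + 2118\right) = \sqrt{\left(-128\right) \frac{1}{77} + 715} - \left(69 + 2118\right) = \sqrt{- \frac{128}{77} + 715} - 2187 = \sqrt{\frac{54927}{77}} - 2187 = \frac{3 \sqrt{469931}}{77} - 2187 = -2187 + \frac{3 \sqrt{469931}}{77}$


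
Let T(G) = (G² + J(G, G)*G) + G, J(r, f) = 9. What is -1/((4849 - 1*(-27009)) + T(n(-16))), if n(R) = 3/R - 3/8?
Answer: -256/8154289 ≈ -3.1395e-5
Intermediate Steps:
n(R) = -3/8 + 3/R (n(R) = 3/R - 3*⅛ = 3/R - 3/8 = -3/8 + 3/R)
T(G) = G² + 10*G (T(G) = (G² + 9*G) + G = G² + 10*G)
-1/((4849 - 1*(-27009)) + T(n(-16))) = -1/((4849 - 1*(-27009)) + (-3/8 + 3/(-16))*(10 + (-3/8 + 3/(-16)))) = -1/((4849 + 27009) + (-3/8 + 3*(-1/16))*(10 + (-3/8 + 3*(-1/16)))) = -1/(31858 + (-3/8 - 3/16)*(10 + (-3/8 - 3/16))) = -1/(31858 - 9*(10 - 9/16)/16) = -1/(31858 - 9/16*151/16) = -1/(31858 - 1359/256) = -1/8154289/256 = -1*256/8154289 = -256/8154289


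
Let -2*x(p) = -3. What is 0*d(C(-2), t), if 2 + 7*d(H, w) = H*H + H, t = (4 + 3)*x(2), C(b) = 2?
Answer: 0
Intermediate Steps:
x(p) = 3/2 (x(p) = -1/2*(-3) = 3/2)
t = 21/2 (t = (4 + 3)*(3/2) = 7*(3/2) = 21/2 ≈ 10.500)
d(H, w) = -2/7 + H/7 + H**2/7 (d(H, w) = -2/7 + (H*H + H)/7 = -2/7 + (H**2 + H)/7 = -2/7 + (H + H**2)/7 = -2/7 + (H/7 + H**2/7) = -2/7 + H/7 + H**2/7)
0*d(C(-2), t) = 0*(-2/7 + (1/7)*2 + (1/7)*2**2) = 0*(-2/7 + 2/7 + (1/7)*4) = 0*(-2/7 + 2/7 + 4/7) = 0*(4/7) = 0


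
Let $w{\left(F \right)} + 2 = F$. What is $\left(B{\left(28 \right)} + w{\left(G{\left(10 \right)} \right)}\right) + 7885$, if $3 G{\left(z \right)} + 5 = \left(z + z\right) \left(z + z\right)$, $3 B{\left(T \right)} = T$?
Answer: $8024$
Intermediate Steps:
$B{\left(T \right)} = \frac{T}{3}$
$G{\left(z \right)} = - \frac{5}{3} + \frac{4 z^{2}}{3}$ ($G{\left(z \right)} = - \frac{5}{3} + \frac{\left(z + z\right) \left(z + z\right)}{3} = - \frac{5}{3} + \frac{2 z 2 z}{3} = - \frac{5}{3} + \frac{4 z^{2}}{3}$)
$w{\left(F \right)} = -2 + F$
$\left(B{\left(28 \right)} + w{\left(G{\left(10 \right)} \right)}\right) + 7885 = \left(\frac{1}{3} \cdot 28 - \left(\frac{11}{3} - \frac{400}{3}\right)\right) + 7885 = \left(\frac{28}{3} + \left(-2 + \left(- \frac{5}{3} + \frac{4}{3} \cdot 100\right)\right)\right) + 7885 = \left(\frac{28}{3} + \left(-2 + \left(- \frac{5}{3} + \frac{400}{3}\right)\right)\right) + 7885 = \left(\frac{28}{3} + \left(-2 + \frac{395}{3}\right)\right) + 7885 = \left(\frac{28}{3} + \frac{389}{3}\right) + 7885 = 139 + 7885 = 8024$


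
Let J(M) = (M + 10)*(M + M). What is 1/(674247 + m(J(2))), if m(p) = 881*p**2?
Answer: 1/2704071 ≈ 3.6981e-7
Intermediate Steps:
J(M) = 2*M*(10 + M) (J(M) = (10 + M)*(2*M) = 2*M*(10 + M))
1/(674247 + m(J(2))) = 1/(674247 + 881*(2*2*(10 + 2))**2) = 1/(674247 + 881*(2*2*12)**2) = 1/(674247 + 881*48**2) = 1/(674247 + 881*2304) = 1/(674247 + 2029824) = 1/2704071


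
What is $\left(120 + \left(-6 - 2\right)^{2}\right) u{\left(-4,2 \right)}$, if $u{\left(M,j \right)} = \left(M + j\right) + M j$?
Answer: $-1840$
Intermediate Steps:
$u{\left(M,j \right)} = M + j + M j$
$\left(120 + \left(-6 - 2\right)^{2}\right) u{\left(-4,2 \right)} = \left(120 + \left(-6 - 2\right)^{2}\right) \left(-4 + 2 - 8\right) = \left(120 + \left(-8\right)^{2}\right) \left(-4 + 2 - 8\right) = \left(120 + 64\right) \left(-10\right) = 184 \left(-10\right) = -1840$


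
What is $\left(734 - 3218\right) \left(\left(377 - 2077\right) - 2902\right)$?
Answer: $11431368$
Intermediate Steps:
$\left(734 - 3218\right) \left(\left(377 - 2077\right) - 2902\right) = - 2484 \left(\left(377 - 2077\right) - 2902\right) = - 2484 \left(-1700 - 2902\right) = \left(-2484\right) \left(-4602\right) = 11431368$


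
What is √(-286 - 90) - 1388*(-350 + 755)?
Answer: -562140 + 2*I*√94 ≈ -5.6214e+5 + 19.391*I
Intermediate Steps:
√(-286 - 90) - 1388*(-350 + 755) = √(-376) - 1388*405 = 2*I*√94 - 562140 = -562140 + 2*I*√94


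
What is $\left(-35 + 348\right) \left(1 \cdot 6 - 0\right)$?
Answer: $1878$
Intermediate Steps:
$\left(-35 + 348\right) \left(1 \cdot 6 - 0\right) = 313 \left(6 + 0\right) = 313 \cdot 6 = 1878$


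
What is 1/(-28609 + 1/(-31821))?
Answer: -31821/910366990 ≈ -3.4954e-5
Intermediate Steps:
1/(-28609 + 1/(-31821)) = 1/(-28609 - 1/31821) = 1/(-910366990/31821) = -31821/910366990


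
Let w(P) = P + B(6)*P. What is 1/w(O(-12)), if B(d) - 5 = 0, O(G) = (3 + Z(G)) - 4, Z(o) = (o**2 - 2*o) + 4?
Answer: 1/1026 ≈ 0.00097466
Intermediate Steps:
Z(o) = 4 + o**2 - 2*o
O(G) = 3 + G**2 - 2*G (O(G) = (3 + (4 + G**2 - 2*G)) - 4 = (7 + G**2 - 2*G) - 4 = 3 + G**2 - 2*G)
B(d) = 5 (B(d) = 5 + 0 = 5)
w(P) = 6*P (w(P) = P + 5*P = 6*P)
1/w(O(-12)) = 1/(6*(3 + (-12)**2 - 2*(-12))) = 1/(6*(3 + 144 + 24)) = 1/(6*171) = 1/1026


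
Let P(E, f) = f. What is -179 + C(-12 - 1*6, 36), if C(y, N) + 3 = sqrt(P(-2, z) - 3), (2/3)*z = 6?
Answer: -182 + sqrt(6) ≈ -179.55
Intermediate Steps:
z = 9 (z = (3/2)*6 = 9)
C(y, N) = -3 + sqrt(6) (C(y, N) = -3 + sqrt(9 - 3) = -3 + sqrt(6))
-179 + C(-12 - 1*6, 36) = -179 + (-3 + sqrt(6)) = -182 + sqrt(6)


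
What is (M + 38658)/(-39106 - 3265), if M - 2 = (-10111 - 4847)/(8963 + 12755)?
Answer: -419801461/460106689 ≈ -0.91240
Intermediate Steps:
M = 14239/10859 (M = 2 + (-10111 - 4847)/(8963 + 12755) = 2 - 14958/21718 = 2 - 14958*1/21718 = 2 - 7479/10859 = 14239/10859 ≈ 1.3113)
(M + 38658)/(-39106 - 3265) = (14239/10859 + 38658)/(-39106 - 3265) = (419801461/10859)/(-42371) = (419801461/10859)*(-1/42371) = -419801461/460106689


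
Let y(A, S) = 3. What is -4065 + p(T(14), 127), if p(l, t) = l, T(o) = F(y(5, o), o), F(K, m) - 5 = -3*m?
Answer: -4102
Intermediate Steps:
F(K, m) = 5 - 3*m
T(o) = 5 - 3*o
-4065 + p(T(14), 127) = -4065 + (5 - 3*14) = -4065 + (5 - 42) = -4065 - 37 = -4102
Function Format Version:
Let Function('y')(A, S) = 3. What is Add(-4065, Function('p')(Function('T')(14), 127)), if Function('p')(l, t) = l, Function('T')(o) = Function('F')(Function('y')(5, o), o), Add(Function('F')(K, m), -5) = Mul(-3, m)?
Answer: -4102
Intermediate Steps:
Function('F')(K, m) = Add(5, Mul(-3, m))
Function('T')(o) = Add(5, Mul(-3, o))
Add(-4065, Function('p')(Function('T')(14), 127)) = Add(-4065, Add(5, Mul(-3, 14))) = Add(-4065, Add(5, -42)) = Add(-4065, -37) = -4102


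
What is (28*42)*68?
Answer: 79968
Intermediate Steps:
(28*42)*68 = 1176*68 = 79968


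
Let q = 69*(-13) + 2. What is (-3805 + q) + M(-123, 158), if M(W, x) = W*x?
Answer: -24134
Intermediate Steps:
q = -895 (q = -897 + 2 = -895)
(-3805 + q) + M(-123, 158) = (-3805 - 895) - 123*158 = -4700 - 19434 = -24134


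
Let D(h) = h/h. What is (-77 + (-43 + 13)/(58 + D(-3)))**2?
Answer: 20912329/3481 ≈ 6007.6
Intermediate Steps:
D(h) = 1
(-77 + (-43 + 13)/(58 + D(-3)))**2 = (-77 + (-43 + 13)/(58 + 1))**2 = (-77 - 30/59)**2 = (-4573/59)**2 = 20912329/3481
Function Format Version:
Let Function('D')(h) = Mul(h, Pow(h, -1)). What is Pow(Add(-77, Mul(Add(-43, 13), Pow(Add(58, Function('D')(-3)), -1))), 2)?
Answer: Rational(20912329, 3481) ≈ 6007.6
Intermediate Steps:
Function('D')(h) = 1
Pow(Add(-77, Mul(Add(-43, 13), Pow(Add(58, Function('D')(-3)), -1))), 2) = Pow(Add(-77, Mul(Add(-43, 13), Pow(Add(58, 1), -1))), 2) = Pow(Add(-77, Mul(-30, Pow(59, -1))), 2) = Pow(Add(-77, Mul(-30, Rational(1, 59))), 2) = Pow(Add(-77, Rational(-30, 59)), 2) = Pow(Rational(-4573, 59), 2) = Rational(20912329, 3481)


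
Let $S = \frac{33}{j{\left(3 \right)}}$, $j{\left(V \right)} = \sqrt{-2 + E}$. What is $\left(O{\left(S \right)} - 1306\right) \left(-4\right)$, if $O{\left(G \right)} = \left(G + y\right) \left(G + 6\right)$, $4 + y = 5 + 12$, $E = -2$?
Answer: $6001 + 1254 i \approx 6001.0 + 1254.0 i$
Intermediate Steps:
$j{\left(V \right)} = 2 i$ ($j{\left(V \right)} = \sqrt{-2 - 2} = \sqrt{-4} = 2 i$)
$S = - \frac{33 i}{2}$ ($S = \frac{33}{2 i} = 33 \left(- \frac{i}{2}\right) = - \frac{33 i}{2} \approx - 16.5 i$)
$y = 13$ ($y = -4 + \left(5 + 12\right) = -4 + 17 = 13$)
$O{\left(G \right)} = \left(6 + G\right) \left(13 + G\right)$ ($O{\left(G \right)} = \left(G + 13\right) \left(G + 6\right) = \left(13 + G\right) \left(6 + G\right) = \left(6 + G\right) \left(13 + G\right)$)
$\left(O{\left(S \right)} - 1306\right) \left(-4\right) = \left(\left(78 + \left(- \frac{33 i}{2}\right)^{2} + 19 \left(- \frac{33 i}{2}\right)\right) - 1306\right) \left(-4\right) = \left(\left(78 - \frac{1089}{4} - \frac{627 i}{2}\right) - 1306\right) \left(-4\right) = \left(\left(- \frac{777}{4} - \frac{627 i}{2}\right) - 1306\right) \left(-4\right) = \left(- \frac{6001}{4} - \frac{627 i}{2}\right) \left(-4\right) = 6001 + 1254 i$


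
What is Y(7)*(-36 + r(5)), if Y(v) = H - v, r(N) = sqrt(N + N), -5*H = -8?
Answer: 972/5 - 27*sqrt(10)/5 ≈ 177.32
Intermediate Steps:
H = 8/5 (H = -1/5*(-8) = 8/5 ≈ 1.6000)
r(N) = sqrt(2)*sqrt(N) (r(N) = sqrt(2*N) = sqrt(2)*sqrt(N))
Y(v) = 8/5 - v
Y(7)*(-36 + r(5)) = (8/5 - 1*7)*(-36 + sqrt(2)*sqrt(5)) = (8/5 - 7)*(-36 + sqrt(10)) = -27*(-36 + sqrt(10))/5 = 972/5 - 27*sqrt(10)/5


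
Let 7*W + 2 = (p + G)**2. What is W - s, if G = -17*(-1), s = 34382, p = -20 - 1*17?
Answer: -240276/7 ≈ -34325.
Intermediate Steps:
p = -37 (p = -20 - 17 = -37)
G = 17
W = 398/7 (W = -2/7 + (-37 + 17)**2/7 = -2/7 + (1/7)*(-20)**2 = -2/7 + (1/7)*400 = -2/7 + 400/7 = 398/7 ≈ 56.857)
W - s = 398/7 - 1*34382 = 398/7 - 34382 = -240276/7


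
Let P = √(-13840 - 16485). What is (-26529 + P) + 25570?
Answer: -959 + 5*I*√1213 ≈ -959.0 + 174.14*I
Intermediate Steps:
P = 5*I*√1213 (P = √(-30325) = 5*I*√1213 ≈ 174.14*I)
(-26529 + P) + 25570 = (-26529 + 5*I*√1213) + 25570 = -959 + 5*I*√1213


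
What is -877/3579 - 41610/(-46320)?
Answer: 3609985/5525976 ≈ 0.65328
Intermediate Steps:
-877/3579 - 41610/(-46320) = -877*1/3579 - 41610*(-1/46320) = -877/3579 + 1387/1544 = 3609985/5525976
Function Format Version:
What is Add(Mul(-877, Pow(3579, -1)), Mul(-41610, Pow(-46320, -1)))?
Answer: Rational(3609985, 5525976) ≈ 0.65328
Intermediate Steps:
Add(Mul(-877, Pow(3579, -1)), Mul(-41610, Pow(-46320, -1))) = Add(Mul(-877, Rational(1, 3579)), Mul(-41610, Rational(-1, 46320))) = Add(Rational(-877, 3579), Rational(1387, 1544)) = Rational(3609985, 5525976)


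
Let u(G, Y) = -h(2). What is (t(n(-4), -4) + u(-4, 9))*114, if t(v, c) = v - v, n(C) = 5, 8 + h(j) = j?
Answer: 684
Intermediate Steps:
h(j) = -8 + j
u(G, Y) = 6 (u(G, Y) = -(-8 + 2) = -1*(-6) = 6)
t(v, c) = 0
(t(n(-4), -4) + u(-4, 9))*114 = (0 + 6)*114 = 6*114 = 684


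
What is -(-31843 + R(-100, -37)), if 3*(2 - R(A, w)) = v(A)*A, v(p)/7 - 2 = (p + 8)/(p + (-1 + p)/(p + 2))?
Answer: 906587777/29097 ≈ 31157.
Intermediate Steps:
v(p) = 14 + 7*(8 + p)/(p + (-1 + p)/(2 + p)) (v(p) = 14 + 7*((p + 8)/(p + (-1 + p)/(p + 2))) = 14 + 7*((8 + p)/(p + (-1 + p)/(2 + p))) = 14 + 7*(8 + p)/(p + (-1 + p)/(2 + p)))
R(A, w) = 2 - 7*A*(14 + 3*A² + 16*A)/(3*(-1 + A² + 3*A)) (R(A, w) = 2 - 7*(14 + 3*A² + 16*A)/(-1 + A² + 3*A)*A/3 = 2 - 7*A*(14 + 3*A² + 16*A)/(3*(-1 + A² + 3*A)))
-(-31843 + R(-100, -37)) = -(-31843 + (-6 - 106*(-100)² - 80*(-100) - 21*(-100)³)/(3*(-1 + (-100)² + 3*(-100)))) = -(-31843 + (-6 - 106*10000 + 8000 - 21*(-1000000))/(3*(-1 + 10000 - 300))) = -(-31843 + (⅓)*(-6 - 1060000 + 8000 + 21000000)/9699) = -(-31843 + (⅓)*(1/9699)*19947994) = -(-31843 + 19947994/29097) = -1*(-906587777/29097) = 906587777/29097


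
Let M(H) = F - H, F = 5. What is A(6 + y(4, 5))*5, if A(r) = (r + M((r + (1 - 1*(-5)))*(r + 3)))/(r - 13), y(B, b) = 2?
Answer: 141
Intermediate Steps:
M(H) = 5 - H
A(r) = (5 + r - (3 + r)*(6 + r))/(-13 + r) (A(r) = (r + (5 - (r + (1 - 1*(-5)))*(r + 3)))/(r - 13) = (r + (5 - (r + (1 + 5))*(3 + r)))/(-13 + r) = (r + (5 - (r + 6)*(3 + r)))/(-13 + r) = (r + (5 - (6 + r)*(3 + r)))/(-13 + r) = (r + (5 - (3 + r)*(6 + r)))/(-13 + r) = (5 + r - (3 + r)*(6 + r))/(-13 + r))
A(6 + y(4, 5))*5 = ((-13 - (6 + 2)² - 8*(6 + 2))/(-13 + (6 + 2)))*5 = ((-13 - 1*8² - 8*8)/(-13 + 8))*5 = ((-13 - 1*64 - 64)/(-5))*5 = -(-13 - 64 - 64)/5*5 = -⅕*(-141)*5 = (141/5)*5 = 141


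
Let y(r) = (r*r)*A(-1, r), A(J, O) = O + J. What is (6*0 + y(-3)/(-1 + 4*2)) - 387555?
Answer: -2712921/7 ≈ -3.8756e+5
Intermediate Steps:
A(J, O) = J + O
y(r) = r**2*(-1 + r) (y(r) = (r*r)*(-1 + r) = r**2*(-1 + r))
(6*0 + y(-3)/(-1 + 4*2)) - 387555 = (6*0 + ((-3)**2*(-1 - 3))/(-1 + 4*2)) - 387555 = (0 + (9*(-4))/(-1 + 8)) - 387555 = (0 - 36/7) - 387555 = -36/7 - 387555 = -2712921/7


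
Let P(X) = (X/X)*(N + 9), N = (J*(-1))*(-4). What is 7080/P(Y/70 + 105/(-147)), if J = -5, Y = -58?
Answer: -7080/11 ≈ -643.64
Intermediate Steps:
N = -20 (N = -5*(-1)*(-4) = 5*(-4) = -20)
P(X) = -11 (P(X) = (X/X)*(-20 + 9) = 1*(-11) = -11)
7080/P(Y/70 + 105/(-147)) = 7080/(-11) = 7080*(-1/11) = -7080/11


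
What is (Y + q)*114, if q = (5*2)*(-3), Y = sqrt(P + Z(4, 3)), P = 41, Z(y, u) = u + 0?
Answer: -3420 + 228*sqrt(11) ≈ -2663.8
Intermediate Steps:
Z(y, u) = u
Y = 2*sqrt(11) (Y = sqrt(41 + 3) = sqrt(44) = 2*sqrt(11) ≈ 6.6332)
q = -30 (q = 10*(-3) = -30)
(Y + q)*114 = (2*sqrt(11) - 30)*114 = (-30 + 2*sqrt(11))*114 = -3420 + 228*sqrt(11)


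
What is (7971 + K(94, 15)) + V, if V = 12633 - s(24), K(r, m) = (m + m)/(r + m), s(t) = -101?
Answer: 2256875/109 ≈ 20705.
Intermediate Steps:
K(r, m) = 2*m/(m + r) (K(r, m) = (2*m)/(m + r) = 2*m/(m + r))
V = 12734 (V = 12633 - 1*(-101) = 12633 + 101 = 12734)
(7971 + K(94, 15)) + V = (7971 + 2*15/(15 + 94)) + 12734 = (7971 + 2*15/109) + 12734 = (7971 + 2*15*(1/109)) + 12734 = (7971 + 30/109) + 12734 = 868869/109 + 12734 = 2256875/109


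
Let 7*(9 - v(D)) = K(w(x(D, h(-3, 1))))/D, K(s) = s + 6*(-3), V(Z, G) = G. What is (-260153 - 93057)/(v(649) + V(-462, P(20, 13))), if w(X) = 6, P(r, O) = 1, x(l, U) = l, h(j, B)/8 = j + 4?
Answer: -802316515/22721 ≈ -35312.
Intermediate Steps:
h(j, B) = 32 + 8*j (h(j, B) = 8*(j + 4) = 8*(4 + j) = 32 + 8*j)
K(s) = -18 + s (K(s) = s - 18 = -18 + s)
v(D) = 9 + 12/(7*D) (v(D) = 9 - (-18 + 6)/(7*D) = 9 - (-12)/(7*D) = 9 + 12/(7*D))
(-260153 - 93057)/(v(649) + V(-462, P(20, 13))) = (-260153 - 93057)/((9 + (12/7)/649) + 1) = -353210/((9 + (12/7)*(1/649)) + 1) = -353210/((9 + 12/4543) + 1) = -353210/(40899/4543 + 1) = -353210/45442/4543 = -353210*4543/45442 = -802316515/22721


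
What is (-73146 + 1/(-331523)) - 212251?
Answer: -94615669632/331523 ≈ -2.8540e+5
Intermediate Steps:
(-73146 + 1/(-331523)) - 212251 = (-73146 - 1/331523) - 212251 = -24249581359/331523 - 212251 = -94615669632/331523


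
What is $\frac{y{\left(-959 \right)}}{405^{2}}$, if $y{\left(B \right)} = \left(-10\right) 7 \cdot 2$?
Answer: $- \frac{28}{32805} \approx -0.00085353$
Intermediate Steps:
$y{\left(B \right)} = -140$ ($y{\left(B \right)} = \left(-70\right) 2 = -140$)
$\frac{y{\left(-959 \right)}}{405^{2}} = - \frac{140}{405^{2}} = - \frac{140}{164025} = \left(-140\right) \frac{1}{164025} = - \frac{28}{32805}$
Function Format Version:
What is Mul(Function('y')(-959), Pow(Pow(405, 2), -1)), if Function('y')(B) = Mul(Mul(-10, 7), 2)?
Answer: Rational(-28, 32805) ≈ -0.00085353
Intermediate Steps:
Function('y')(B) = -140 (Function('y')(B) = Mul(-70, 2) = -140)
Mul(Function('y')(-959), Pow(Pow(405, 2), -1)) = Mul(-140, Pow(Pow(405, 2), -1)) = Mul(-140, Pow(164025, -1)) = Mul(-140, Rational(1, 164025)) = Rational(-28, 32805)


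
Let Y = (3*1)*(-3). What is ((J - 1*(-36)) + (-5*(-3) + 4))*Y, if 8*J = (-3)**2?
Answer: -4041/8 ≈ -505.13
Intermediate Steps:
Y = -9 (Y = 3*(-3) = -9)
J = 9/8 (J = (1/8)*(-3)**2 = (1/8)*9 = 9/8 ≈ 1.1250)
((J - 1*(-36)) + (-5*(-3) + 4))*Y = ((9/8 - 1*(-36)) + (-5*(-3) + 4))*(-9) = ((9/8 + 36) + (15 + 4))*(-9) = (297/8 + 19)*(-9) = (449/8)*(-9) = -4041/8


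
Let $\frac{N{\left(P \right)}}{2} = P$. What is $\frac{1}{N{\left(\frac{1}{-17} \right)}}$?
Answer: $- \frac{17}{2} \approx -8.5$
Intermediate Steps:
$N{\left(P \right)} = 2 P$
$\frac{1}{N{\left(\frac{1}{-17} \right)}} = \frac{1}{2 \frac{1}{-17}} = \frac{1}{2 \left(- \frac{1}{17}\right)} = \frac{1}{- \frac{2}{17}} = - \frac{17}{2}$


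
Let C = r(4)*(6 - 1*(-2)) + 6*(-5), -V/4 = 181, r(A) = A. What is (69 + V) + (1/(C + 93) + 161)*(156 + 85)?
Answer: 3624111/95 ≈ 38149.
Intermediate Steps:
V = -724 (V = -4*181 = -724)
C = 2 (C = 4*(6 - 1*(-2)) + 6*(-5) = 4*(6 + 2) - 30 = 4*8 - 30 = 32 - 30 = 2)
(69 + V) + (1/(C + 93) + 161)*(156 + 85) = (69 - 724) + (1/(2 + 93) + 161)*(156 + 85) = -655 + (1/95 + 161)*241 = -655 + (15296/95)*241 = -655 + 3686336/95 = 3624111/95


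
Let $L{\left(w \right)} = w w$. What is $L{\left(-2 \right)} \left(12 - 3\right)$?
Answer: $36$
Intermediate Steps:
$L{\left(w \right)} = w^{2}$
$L{\left(-2 \right)} \left(12 - 3\right) = \left(-2\right)^{2} \left(12 - 3\right) = 4 \cdot 9 = 36$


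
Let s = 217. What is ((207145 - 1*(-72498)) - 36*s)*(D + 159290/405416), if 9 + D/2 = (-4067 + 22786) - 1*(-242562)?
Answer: 1693729852283371/11924 ≈ 1.4204e+11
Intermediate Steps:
D = 522544 (D = -18 + 2*((-4067 + 22786) - 1*(-242562)) = -18 + 2*(18719 + 242562) = -18 + 2*261281 = -18 + 522562 = 522544)
((207145 - 1*(-72498)) - 36*s)*(D + 159290/405416) = ((207145 - 1*(-72498)) - 36*217)*(522544 + 159290/405416) = ((207145 + 72498) - 7812)*(522544 + 159290*(1/405416)) = (279643 - 7812)*(522544 + 4685/11924) = 271831*(6230819341/11924) = 1693729852283371/11924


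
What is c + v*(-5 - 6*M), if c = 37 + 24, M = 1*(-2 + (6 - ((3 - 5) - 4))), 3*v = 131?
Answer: -8332/3 ≈ -2777.3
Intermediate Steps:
v = 131/3 (v = (1/3)*131 = 131/3 ≈ 43.667)
M = 10 (M = 1*(-2 + (6 - (-2 - 4))) = 1*(-2 + (6 - 1*(-6))) = 1*(-2 + (6 + 6)) = 1*(-2 + 12) = 1*10 = 10)
c = 61
c + v*(-5 - 6*M) = 61 + 131*(-5 - 6*10)/3 = 61 + 131*(-5 - 60)/3 = 61 + (131/3)*(-65) = 61 - 8515/3 = -8332/3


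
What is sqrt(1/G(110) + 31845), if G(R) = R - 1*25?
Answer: sqrt(230080210)/85 ≈ 178.45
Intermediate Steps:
G(R) = -25 + R (G(R) = R - 25 = -25 + R)
sqrt(1/G(110) + 31845) = sqrt(1/(-25 + 110) + 31845) = sqrt(1/85 + 31845) = sqrt(2706826/85) = sqrt(230080210)/85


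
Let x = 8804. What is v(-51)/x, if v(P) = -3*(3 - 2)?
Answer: -3/8804 ≈ -0.00034075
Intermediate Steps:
v(P) = -3 (v(P) = -3*1 = -3)
v(-51)/x = -3/8804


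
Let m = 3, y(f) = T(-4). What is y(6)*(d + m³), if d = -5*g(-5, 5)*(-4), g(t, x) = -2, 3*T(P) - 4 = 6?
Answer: -130/3 ≈ -43.333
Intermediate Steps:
T(P) = 10/3 (T(P) = 4/3 + (⅓)*6 = 4/3 + 2 = 10/3)
y(f) = 10/3
d = -40 (d = -5*(-2)*(-4) = 10*(-4) = -40)
y(6)*(d + m³) = 10*(-40 + 3³)/3 = 10*(-40 + 27)/3 = (10/3)*(-13) = -130/3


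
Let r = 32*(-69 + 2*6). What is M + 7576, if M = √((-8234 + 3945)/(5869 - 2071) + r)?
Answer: 7576 + I*√2925236902/1266 ≈ 7576.0 + 42.722*I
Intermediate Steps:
r = -1824 (r = 32*(-69 + 12) = 32*(-57) = -1824)
M = I*√2925236902/1266 (M = √((-8234 + 3945)/(5869 - 2071) - 1824) = √(-4289/3798 - 1824) = √(-6931841/3798) = I*√2925236902/1266 ≈ 42.722*I)
M + 7576 = I*√2925236902/1266 + 7576 = 7576 + I*√2925236902/1266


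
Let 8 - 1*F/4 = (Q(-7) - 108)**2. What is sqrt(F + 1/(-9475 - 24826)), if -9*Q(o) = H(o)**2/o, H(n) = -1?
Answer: I*sqrt(217658903342097697)/2160963 ≈ 215.89*I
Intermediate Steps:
Q(o) = -1/(9*o) (Q(o) = -(-1)**2/(9*o) = -1/(9*o))
F = -184996228/3969 (F = 32 - 4*(-1/9/(-7) - 108)**2 = 32 - 4*(-1/9*(-1/7) - 108)**2 = 32 - 4*(1/63 - 108)**2 = 32 - 4*(-6803/63)**2 = 32 - 4*46280809/3969 = 32 - 185123236/3969 = -184996228/3969 ≈ -46610.)
sqrt(F + 1/(-9475 - 24826)) = sqrt(-184996228/3969 + 1/(-9475 - 24826)) = sqrt(-184996228/3969 + 1/(-34301)) = sqrt(-184996228/3969 - 1/34301) = sqrt(-6345555620597/136140669) = I*sqrt(217658903342097697)/2160963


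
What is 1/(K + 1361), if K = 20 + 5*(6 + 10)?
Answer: 1/1461 ≈ 0.00068446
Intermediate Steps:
K = 100 (K = 20 + 5*16 = 20 + 80 = 100)
1/(K + 1361) = 1/(100 + 1361) = 1/1461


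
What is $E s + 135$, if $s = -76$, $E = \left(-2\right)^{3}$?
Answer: $743$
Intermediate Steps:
$E = -8$
$E s + 135 = \left(-8\right) \left(-76\right) + 135 = 608 + 135 = 743$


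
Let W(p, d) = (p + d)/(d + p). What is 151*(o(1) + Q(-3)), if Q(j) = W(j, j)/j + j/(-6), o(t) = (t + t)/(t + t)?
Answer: 1057/6 ≈ 176.17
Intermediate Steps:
o(t) = 1 (o(t) = (2*t)/((2*t)) = (2*t)*(1/(2*t)) = 1)
W(p, d) = 1 (W(p, d) = (d + p)/(d + p) = 1)
Q(j) = 1/j - j/6 (Q(j) = 1/j + j/(-6) = 1/j + j*(-⅙) = 1/j - j/6)
151*(o(1) + Q(-3)) = 151*(1 + (1/(-3) - ⅙*(-3))) = 151*(1 + (-⅓ + ½)) = 151*(1 + ⅙) = 151*(7/6) = 1057/6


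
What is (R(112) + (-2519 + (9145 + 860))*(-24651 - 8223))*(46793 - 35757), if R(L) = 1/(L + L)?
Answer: -152090501665465/56 ≈ -2.7159e+12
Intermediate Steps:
R(L) = 1/(2*L)
(R(112) + (-2519 + (9145 + 860))*(-24651 - 8223))*(46793 - 35757) = ((1/2)/112 + (-2519 + (9145 + 860))*(-24651 - 8223))*(46793 - 35757) = ((1/2)*(1/112) + (-2519 + 10005)*(-32874))*11036 = (1/224 + 7486*(-32874))*11036 = (1/224 - 246094764)*11036 = -55125227135/224*11036 = -152090501665465/56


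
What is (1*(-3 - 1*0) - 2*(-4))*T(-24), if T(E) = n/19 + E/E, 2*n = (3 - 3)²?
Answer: 5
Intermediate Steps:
n = 0 (n = (3 - 3)²/2 = (½)*0² = (½)*0 = 0)
T(E) = 1 (T(E) = 0/19 + E/E = 0*(1/19) + 1 = 0 + 1 = 1)
(1*(-3 - 1*0) - 2*(-4))*T(-24) = (1*(-3 - 1*0) - 2*(-4))*1 = (1*(-3 + 0) + 8)*1 = (1*(-3) + 8)*1 = (-3 + 8)*1 = 5*1 = 5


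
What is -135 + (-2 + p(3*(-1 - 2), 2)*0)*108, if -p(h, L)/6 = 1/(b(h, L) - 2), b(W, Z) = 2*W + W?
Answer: -351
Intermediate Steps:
b(W, Z) = 3*W
p(h, L) = -6/(-2 + 3*h) (p(h, L) = -6/(3*h - 2) = -6/(-2 + 3*h))
-135 + (-2 + p(3*(-1 - 2), 2)*0)*108 = -135 + (-2 - 6/(-2 + 3*(3*(-1 - 2)))*0)*108 = -135 + (-2 - 6/(-2 + 3*(3*(-3)))*0)*108 = -135 + (-2 - 6/(-2 + 3*(-9))*0)*108 = -135 + (-2 - 6/(-2 - 27)*0)*108 = -135 + (-2 - 6/(-29)*0)*108 = -135 + (-2 - 6*(-1/29)*0)*108 = -135 + (-2 + (6/29)*0)*108 = -135 + (-2 + 0)*108 = -135 - 2*108 = -135 - 216 = -351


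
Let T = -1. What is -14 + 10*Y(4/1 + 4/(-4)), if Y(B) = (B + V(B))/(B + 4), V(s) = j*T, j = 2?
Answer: -88/7 ≈ -12.571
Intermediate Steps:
V(s) = -2 (V(s) = 2*(-1) = -2)
Y(B) = (-2 + B)/(4 + B) (Y(B) = (B - 2)/(B + 4) = (-2 + B)/(4 + B))
-14 + 10*Y(4/1 + 4/(-4)) = -14 + 10*((-2 + (4/1 + 4/(-4)))/(4 + (4/1 + 4/(-4)))) = -14 + 10*((-2 + (4*1 + 4*(-¼)))/(4 + (4*1 + 4*(-¼)))) = -14 + 10*((-2 + (4 - 1))/(4 + (4 - 1))) = -14 + 10*((-2 + 3)/(4 + 3)) = -14 + 10*(1/7) = -14 + 10*((⅐)*1) = -14 + 10*(⅐) = -14 + 10/7 = -88/7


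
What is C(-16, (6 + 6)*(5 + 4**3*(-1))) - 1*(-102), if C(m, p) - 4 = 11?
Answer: 117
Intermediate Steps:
C(m, p) = 15 (C(m, p) = 4 + 11 = 15)
C(-16, (6 + 6)*(5 + 4**3*(-1))) - 1*(-102) = 15 - 1*(-102) = 15 + 102 = 117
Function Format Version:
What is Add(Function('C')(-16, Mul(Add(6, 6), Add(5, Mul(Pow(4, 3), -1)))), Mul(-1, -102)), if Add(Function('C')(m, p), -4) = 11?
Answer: 117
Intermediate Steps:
Function('C')(m, p) = 15 (Function('C')(m, p) = Add(4, 11) = 15)
Add(Function('C')(-16, Mul(Add(6, 6), Add(5, Mul(Pow(4, 3), -1)))), Mul(-1, -102)) = Add(15, Mul(-1, -102)) = Add(15, 102) = 117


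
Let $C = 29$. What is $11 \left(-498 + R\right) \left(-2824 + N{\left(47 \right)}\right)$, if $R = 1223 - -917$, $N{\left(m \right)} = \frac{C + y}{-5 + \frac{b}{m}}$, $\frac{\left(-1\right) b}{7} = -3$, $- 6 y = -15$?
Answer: $- \frac{10942257623}{214} \approx -5.1132 \cdot 10^{7}$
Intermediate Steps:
$y = \frac{5}{2}$ ($y = \left(- \frac{1}{6}\right) \left(-15\right) = \frac{5}{2} \approx 2.5$)
$b = 21$ ($b = \left(-7\right) \left(-3\right) = 21$)
$N{\left(m \right)} = \frac{63}{2 \left(-5 + \frac{21}{m}\right)}$ ($N{\left(m \right)} = \frac{29 + \frac{5}{2}}{-5 + \frac{21}{m}} = \frac{63}{2 \left(-5 + \frac{21}{m}\right)}$)
$R = 2140$ ($R = 1223 + 917 = 2140$)
$11 \left(-498 + R\right) \left(-2824 + N{\left(47 \right)}\right) = 11 \left(-498 + 2140\right) \left(-2824 - \frac{2961}{-42 + 10 \cdot 47}\right) = 11 \cdot 1642 \left(-2824 - \frac{2961}{-42 + 470}\right) = 11 \cdot 1642 \left(-2824 - \frac{2961}{428}\right) = 11 \cdot 1642 \left(- \frac{1211633}{428}\right) = 11 \left(- \frac{994750693}{214}\right) = - \frac{10942257623}{214}$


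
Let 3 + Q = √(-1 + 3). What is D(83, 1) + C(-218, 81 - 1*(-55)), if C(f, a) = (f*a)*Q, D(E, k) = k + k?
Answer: 88946 - 29648*√2 ≈ 47017.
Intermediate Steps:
Q = -3 + √2 (Q = -3 + √(-1 + 3) = -3 + √2 ≈ -1.5858)
D(E, k) = 2*k
C(f, a) = a*f*(-3 + √2) (C(f, a) = (f*a)*(-3 + √2) = (a*f)*(-3 + √2) = a*f*(-3 + √2))
D(83, 1) + C(-218, 81 - 1*(-55)) = 2*1 + (81 - 1*(-55))*(-218)*(-3 + √2) = 2 + (81 + 55)*(-218)*(-3 + √2) = 2 + 136*(-218)*(-3 + √2) = 2 + (88944 - 29648*√2) = 88946 - 29648*√2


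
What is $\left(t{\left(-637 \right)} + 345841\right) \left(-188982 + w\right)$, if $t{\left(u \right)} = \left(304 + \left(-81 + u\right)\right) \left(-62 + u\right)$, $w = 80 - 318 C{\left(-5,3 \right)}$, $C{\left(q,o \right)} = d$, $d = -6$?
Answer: $-118783637638$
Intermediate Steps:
$C{\left(q,o \right)} = -6$
$w = 1988$ ($w = 80 - -1908 = 80 + 1908 = 1988$)
$t{\left(u \right)} = \left(-62 + u\right) \left(223 + u\right)$ ($t{\left(u \right)} = \left(223 + u\right) \left(-62 + u\right) = \left(-62 + u\right) \left(223 + u\right)$)
$\left(t{\left(-637 \right)} + 345841\right) \left(-188982 + w\right) = \left(\left(-13826 + \left(-637\right)^{2} + 161 \left(-637\right)\right) + 345841\right) \left(-188982 + 1988\right) = \left(\left(-13826 + 405769 - 102557\right) + 345841\right) \left(-186994\right) = \left(289386 + 345841\right) \left(-186994\right) = 635227 \left(-186994\right) = -118783637638$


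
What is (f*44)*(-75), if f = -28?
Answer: 92400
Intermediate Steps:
(f*44)*(-75) = -28*44*(-75) = -1232*(-75) = 92400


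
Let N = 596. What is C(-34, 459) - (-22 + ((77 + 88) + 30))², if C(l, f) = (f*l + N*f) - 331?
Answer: 227698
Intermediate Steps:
C(l, f) = -331 + 596*f + f*l (C(l, f) = (f*l + 596*f) - 331 = (596*f + f*l) - 331 = -331 + 596*f + f*l)
C(-34, 459) - (-22 + ((77 + 88) + 30))² = (-331 + 596*459 + 459*(-34)) - (-22 + ((77 + 88) + 30))² = (-331 + 273564 - 15606) - (-22 + (165 + 30))² = 257627 - (-22 + 195)² = 257627 - 1*173² = 257627 - 1*29929 = 257627 - 29929 = 227698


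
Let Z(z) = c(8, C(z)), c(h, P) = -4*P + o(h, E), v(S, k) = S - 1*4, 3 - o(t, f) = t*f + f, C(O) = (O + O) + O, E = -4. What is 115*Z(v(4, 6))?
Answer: 4485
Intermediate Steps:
C(O) = 3*O (C(O) = 2*O + O = 3*O)
o(t, f) = 3 - f - f*t (o(t, f) = 3 - (t*f + f) = 3 - (f*t + f) = 3 - (f + f*t) = 3 + (-f - f*t) = 3 - f - f*t)
v(S, k) = -4 + S (v(S, k) = S - 4 = -4 + S)
c(h, P) = 7 - 4*P + 4*h (c(h, P) = -4*P + (3 - 1*(-4) - 1*(-4)*h) = -4*P + (3 + 4 + 4*h) = -4*P + (7 + 4*h) = 7 - 4*P + 4*h)
Z(z) = 39 - 12*z (Z(z) = 7 - 12*z + 4*8 = 7 - 12*z + 32 = 39 - 12*z)
115*Z(v(4, 6)) = 115*(39 - 12*(-4 + 4)) = 115*(39 - 12*0) = 115*(39 + 0) = 115*39 = 4485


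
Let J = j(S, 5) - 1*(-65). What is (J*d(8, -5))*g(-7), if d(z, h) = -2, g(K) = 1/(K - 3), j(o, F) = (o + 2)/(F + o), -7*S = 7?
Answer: 261/20 ≈ 13.050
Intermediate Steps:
S = -1 (S = -⅐*7 = -1)
j(o, F) = (2 + o)/(F + o)
g(K) = 1/(-3 + K)
J = 261/4 (J = (2 - 1)/(5 - 1) - 1*(-65) = 1/4 + 65 = (¼)*1 + 65 = ¼ + 65 = 261/4 ≈ 65.250)
(J*d(8, -5))*g(-7) = ((261/4)*(-2))/(-3 - 7) = -261/2/(-10) = -261/2*(-⅒) = 261/20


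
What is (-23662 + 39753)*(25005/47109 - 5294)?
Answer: -1337537776577/15703 ≈ -8.5177e+7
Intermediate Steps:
(-23662 + 39753)*(25005/47109 - 5294) = 16091*(25005*(1/47109) - 5294) = 16091*(8335/15703 - 5294) = 16091*(-83123347/15703) = -1337537776577/15703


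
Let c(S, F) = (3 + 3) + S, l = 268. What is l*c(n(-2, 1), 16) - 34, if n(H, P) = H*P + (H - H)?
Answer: 1038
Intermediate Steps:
n(H, P) = H*P (n(H, P) = H*P + 0 = H*P)
c(S, F) = 6 + S
l*c(n(-2, 1), 16) - 34 = 268*(6 - 2*1) - 34 = 268*(6 - 2) - 34 = 268*4 - 34 = 1072 - 34 = 1038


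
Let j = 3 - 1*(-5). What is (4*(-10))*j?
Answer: -320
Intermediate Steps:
j = 8 (j = 3 + 5 = 8)
(4*(-10))*j = (4*(-10))*8 = -40*8 = -320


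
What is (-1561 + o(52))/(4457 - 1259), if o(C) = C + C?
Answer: -1457/3198 ≈ -0.45560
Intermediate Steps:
o(C) = 2*C
(-1561 + o(52))/(4457 - 1259) = (-1561 + 2*52)/(4457 - 1259) = (-1561 + 104)/3198 = -1457*1/3198 = -1457/3198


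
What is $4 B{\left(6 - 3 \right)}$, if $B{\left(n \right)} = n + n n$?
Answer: $48$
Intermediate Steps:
$B{\left(n \right)} = n + n^{2}$
$4 B{\left(6 - 3 \right)} = 4 \left(6 - 3\right) \left(1 + \left(6 - 3\right)\right) = 4 \cdot 3 \left(1 + 3\right) = 4 \cdot 3 \cdot 4 = 4 \cdot 12 = 48$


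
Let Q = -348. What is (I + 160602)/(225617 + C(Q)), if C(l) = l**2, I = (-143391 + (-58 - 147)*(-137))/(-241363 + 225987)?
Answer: 1234765829/2665591048 ≈ 0.46322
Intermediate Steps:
I = 57653/7688 (I = (-143391 - 205*(-137))/(-15376) = (-143391 + 28085)*(-1/15376) = -115306*(-1/15376) = 57653/7688 ≈ 7.4991)
(I + 160602)/(225617 + C(Q)) = (57653/7688 + 160602)/(225617 + (-348)**2) = 1234765829/(7688*(225617 + 121104)) = (1234765829/7688)/346721 = (1234765829/7688)*(1/346721) = 1234765829/2665591048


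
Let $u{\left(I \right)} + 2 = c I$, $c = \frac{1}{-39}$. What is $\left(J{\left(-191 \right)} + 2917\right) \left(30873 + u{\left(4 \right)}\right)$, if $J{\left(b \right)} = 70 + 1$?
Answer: $\frac{1199149140}{13} \approx 9.2242 \cdot 10^{7}$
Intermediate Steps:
$J{\left(b \right)} = 71$
$c = - \frac{1}{39} \approx -0.025641$
$u{\left(I \right)} = -2 - \frac{I}{39}$
$\left(J{\left(-191 \right)} + 2917\right) \left(30873 + u{\left(4 \right)}\right) = \left(71 + 2917\right) \left(30873 - \frac{82}{39}\right) = 2988 \left(30873 - \frac{82}{39}\right) = 2988 \cdot \frac{1203965}{39} = \frac{1199149140}{13}$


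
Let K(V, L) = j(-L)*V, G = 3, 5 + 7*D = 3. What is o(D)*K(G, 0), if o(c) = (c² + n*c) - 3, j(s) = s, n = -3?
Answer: 0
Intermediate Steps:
D = -2/7 (D = -5/7 + (⅐)*3 = -5/7 + 3/7 = -2/7 ≈ -0.28571)
o(c) = -3 + c² - 3*c (o(c) = (c² - 3*c) - 3 = -3 + c² - 3*c)
K(V, L) = -L*V (K(V, L) = (-L)*V = -L*V)
o(D)*K(G, 0) = (-3 + (-2/7)² - 3*(-2/7))*(-1*0*3) = (-3 + 4/49 + 6/7)*0 = -101/49*0 = 0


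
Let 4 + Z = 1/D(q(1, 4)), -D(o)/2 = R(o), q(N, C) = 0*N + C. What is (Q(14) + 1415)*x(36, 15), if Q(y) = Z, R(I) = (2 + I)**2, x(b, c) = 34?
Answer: 1727047/36 ≈ 47974.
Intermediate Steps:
q(N, C) = C (q(N, C) = 0 + C = C)
D(o) = -2*(2 + o)**2
Z = -289/72 (Z = -4 + 1/(-2*(2 + 4)**2) = -4 + 1/(-2*6**2) = -4 + 1/(-2*36) = -4 + 1/(-72) = -4 - 1/72 = -289/72 ≈ -4.0139)
Q(y) = -289/72
(Q(14) + 1415)*x(36, 15) = (-289/72 + 1415)*34 = (101591/72)*34 = 1727047/36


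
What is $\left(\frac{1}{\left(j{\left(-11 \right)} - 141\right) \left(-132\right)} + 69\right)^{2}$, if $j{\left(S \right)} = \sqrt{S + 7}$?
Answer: $\frac{2981983428002167}{626334548400} + \frac{60370907 i}{574140002700} \approx 4761.0 + 0.00010515 i$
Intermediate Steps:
$j{\left(S \right)} = \sqrt{7 + S}$
$\left(\frac{1}{\left(j{\left(-11 \right)} - 141\right) \left(-132\right)} + 69\right)^{2} = \left(\frac{1}{\left(\sqrt{7 - 11} - 141\right) \left(-132\right)} + 69\right)^{2} = \left(\frac{1}{\sqrt{-4} - 141} \left(- \frac{1}{132}\right) + 69\right)^{2} = \left(\frac{1}{2 i - 141} \left(- \frac{1}{132}\right) + 69\right)^{2} = \left(\frac{1}{-141 + 2 i} \left(- \frac{1}{132}\right) + 69\right)^{2} = \left(\frac{-141 - 2 i}{19885} \left(- \frac{1}{132}\right) + 69\right)^{2} = \left(- \frac{-141 - 2 i}{2624820} + 69\right)^{2} = \left(69 - \frac{-141 - 2 i}{2624820}\right)^{2}$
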